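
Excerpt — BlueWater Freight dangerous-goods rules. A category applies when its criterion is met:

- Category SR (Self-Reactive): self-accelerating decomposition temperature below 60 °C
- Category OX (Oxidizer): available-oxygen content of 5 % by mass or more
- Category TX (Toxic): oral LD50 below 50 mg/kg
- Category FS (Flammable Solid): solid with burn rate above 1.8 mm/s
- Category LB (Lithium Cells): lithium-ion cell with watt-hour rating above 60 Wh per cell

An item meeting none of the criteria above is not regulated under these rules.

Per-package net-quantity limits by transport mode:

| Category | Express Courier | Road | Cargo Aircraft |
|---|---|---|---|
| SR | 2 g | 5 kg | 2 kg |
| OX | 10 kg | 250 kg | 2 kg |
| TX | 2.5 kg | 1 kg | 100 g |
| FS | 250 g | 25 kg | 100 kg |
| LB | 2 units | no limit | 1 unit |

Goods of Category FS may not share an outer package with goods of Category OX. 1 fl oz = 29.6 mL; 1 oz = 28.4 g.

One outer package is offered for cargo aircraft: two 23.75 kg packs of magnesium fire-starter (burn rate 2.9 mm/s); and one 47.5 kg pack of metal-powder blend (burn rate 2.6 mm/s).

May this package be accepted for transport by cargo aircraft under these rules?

Magnesium fire-starter: burn rate 2.9 mm/s > 1.8 mm/s → Category FS (Flammable Solid).
The metal-powder blend has burn rate 2.6 mm/s, which is > 1.8 mm/s, so it is Category FS (Flammable Solid).
Category FS net quantity: (two 23.75 kg packs = 47.5 kg) + 47.5 kg = 95 kg.
95 kg ≤ 100 kg (cargo aircraft limit, Category FS) — within limit.

Yes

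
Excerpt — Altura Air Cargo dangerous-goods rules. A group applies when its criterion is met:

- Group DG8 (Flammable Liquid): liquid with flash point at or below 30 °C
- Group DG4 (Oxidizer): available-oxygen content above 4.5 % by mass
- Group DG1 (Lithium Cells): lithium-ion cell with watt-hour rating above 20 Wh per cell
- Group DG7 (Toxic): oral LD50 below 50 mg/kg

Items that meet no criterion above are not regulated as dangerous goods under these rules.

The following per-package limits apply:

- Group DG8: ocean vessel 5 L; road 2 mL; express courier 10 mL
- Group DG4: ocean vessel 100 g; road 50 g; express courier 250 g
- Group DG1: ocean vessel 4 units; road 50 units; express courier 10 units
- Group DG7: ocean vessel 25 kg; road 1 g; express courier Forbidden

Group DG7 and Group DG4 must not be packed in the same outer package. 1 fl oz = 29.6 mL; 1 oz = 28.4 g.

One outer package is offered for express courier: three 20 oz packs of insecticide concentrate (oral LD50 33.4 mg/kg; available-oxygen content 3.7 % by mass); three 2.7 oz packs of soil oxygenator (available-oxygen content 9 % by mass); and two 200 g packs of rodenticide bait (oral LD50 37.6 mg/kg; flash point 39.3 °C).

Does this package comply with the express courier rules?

The insecticide concentrate has oral LD50 33.4 mg/kg, which is < 50 mg/kg, so it is Group DG7 (Toxic).
Soil oxygenator: available-oxygen content 9 % by mass > 4.5 % by mass → Group DG4 (Oxidizer).
Oral LD50 37.6 mg/kg meets the Group DG7 criterion (Toxic), so the rodenticide bait is Group DG7.
Group DG7 net quantity: (three 20 oz packs = 1.704 kg) + (two 200 g packs = 400 g) = 2.104 kg.
By express courier, Group DG7 is Forbidden regardless of quantity.
Group DG4 quantity: three 2.7 oz packs = 230.04 g.
230.04 g is within the express courier limit of 250 g for Group DG4.
Group DG7 and Group DG4 may not share an outer package.

No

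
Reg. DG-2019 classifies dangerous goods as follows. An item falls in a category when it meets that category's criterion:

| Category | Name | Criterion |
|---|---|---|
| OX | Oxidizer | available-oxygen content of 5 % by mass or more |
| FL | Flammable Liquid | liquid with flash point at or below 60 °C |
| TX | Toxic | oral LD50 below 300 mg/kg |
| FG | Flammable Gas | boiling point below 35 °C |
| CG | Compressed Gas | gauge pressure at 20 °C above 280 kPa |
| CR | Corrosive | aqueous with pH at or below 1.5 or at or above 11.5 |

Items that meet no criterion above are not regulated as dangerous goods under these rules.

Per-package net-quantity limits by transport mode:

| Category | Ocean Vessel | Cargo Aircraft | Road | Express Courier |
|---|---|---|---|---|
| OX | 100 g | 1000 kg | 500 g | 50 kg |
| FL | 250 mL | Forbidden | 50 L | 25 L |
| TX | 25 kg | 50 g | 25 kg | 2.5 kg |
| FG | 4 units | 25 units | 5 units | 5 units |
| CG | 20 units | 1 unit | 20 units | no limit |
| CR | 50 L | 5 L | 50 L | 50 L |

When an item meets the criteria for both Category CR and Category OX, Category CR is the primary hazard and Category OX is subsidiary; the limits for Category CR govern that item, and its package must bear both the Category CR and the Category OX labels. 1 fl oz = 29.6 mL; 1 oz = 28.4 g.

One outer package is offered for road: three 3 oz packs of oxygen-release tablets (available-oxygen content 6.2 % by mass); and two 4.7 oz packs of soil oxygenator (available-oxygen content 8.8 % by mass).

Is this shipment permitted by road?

No

Oxygen-release tablets: available-oxygen content 6.2 % by mass ≥ 5 % by mass → Category OX (Oxidizer).
Available-oxygen content 8.8 % by mass meets the Category OX criterion (Oxidizer), so the soil oxygenator is Category OX.
Total Category OX: (three 3 oz packs = 255.6 g) + (two 4.7 oz packs = 266.96 g) = 522.56 g.
522.56 g exceeds the road limit of 500 g for Category OX.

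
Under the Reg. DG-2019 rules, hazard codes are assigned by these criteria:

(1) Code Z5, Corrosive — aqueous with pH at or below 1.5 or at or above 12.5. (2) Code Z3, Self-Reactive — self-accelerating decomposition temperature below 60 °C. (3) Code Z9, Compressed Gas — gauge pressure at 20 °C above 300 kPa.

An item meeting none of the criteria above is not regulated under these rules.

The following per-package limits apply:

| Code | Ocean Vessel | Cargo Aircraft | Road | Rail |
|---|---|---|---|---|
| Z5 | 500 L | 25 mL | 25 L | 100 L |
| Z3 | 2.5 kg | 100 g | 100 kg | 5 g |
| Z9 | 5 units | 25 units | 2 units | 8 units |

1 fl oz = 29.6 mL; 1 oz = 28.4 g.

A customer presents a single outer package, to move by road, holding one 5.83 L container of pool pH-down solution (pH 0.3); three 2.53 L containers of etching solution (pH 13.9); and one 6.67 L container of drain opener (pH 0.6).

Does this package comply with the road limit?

The pool pH-down solution has pH 0.3, which is ≤ 1.5, so it is Code Z5 (Corrosive).
Etching solution: pH 13.9 ≥ 12.5 → Code Z5 (Corrosive).
pH 0.6 meets the Code Z5 criterion (Corrosive), so the drain opener is Code Z5.
Code Z5 net quantity: 5.83 L + (three 2.53 L containers = 7.59 L) + 6.67 L = 20.09 L.
That is within the Code Z5 road limit of 25 L.

Yes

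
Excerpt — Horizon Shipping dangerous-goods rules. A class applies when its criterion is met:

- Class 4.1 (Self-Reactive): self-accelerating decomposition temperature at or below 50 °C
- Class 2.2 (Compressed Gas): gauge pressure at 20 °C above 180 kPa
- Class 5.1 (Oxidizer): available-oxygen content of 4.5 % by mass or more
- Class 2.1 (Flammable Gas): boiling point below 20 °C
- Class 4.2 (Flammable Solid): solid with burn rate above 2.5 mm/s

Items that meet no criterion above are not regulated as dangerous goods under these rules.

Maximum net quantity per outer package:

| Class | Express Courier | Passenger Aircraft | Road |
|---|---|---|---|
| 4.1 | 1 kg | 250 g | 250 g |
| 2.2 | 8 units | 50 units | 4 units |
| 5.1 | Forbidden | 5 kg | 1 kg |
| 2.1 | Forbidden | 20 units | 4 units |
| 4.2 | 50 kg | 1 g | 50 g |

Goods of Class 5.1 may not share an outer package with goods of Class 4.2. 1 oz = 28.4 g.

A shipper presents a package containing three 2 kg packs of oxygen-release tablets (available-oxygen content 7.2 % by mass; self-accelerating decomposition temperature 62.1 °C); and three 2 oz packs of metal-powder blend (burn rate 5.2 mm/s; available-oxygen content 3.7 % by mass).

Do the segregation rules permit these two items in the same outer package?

Available-oxygen content 7.2 % by mass meets the Class 5.1 criterion (Oxidizer), so the oxygen-release tablets are Class 5.1.
With burn rate 5.2 mm/s (> 2.5 mm/s), the metal-powder blend falls in Class 4.2.
Class 5.1 and Class 4.2 may not share an outer package.

No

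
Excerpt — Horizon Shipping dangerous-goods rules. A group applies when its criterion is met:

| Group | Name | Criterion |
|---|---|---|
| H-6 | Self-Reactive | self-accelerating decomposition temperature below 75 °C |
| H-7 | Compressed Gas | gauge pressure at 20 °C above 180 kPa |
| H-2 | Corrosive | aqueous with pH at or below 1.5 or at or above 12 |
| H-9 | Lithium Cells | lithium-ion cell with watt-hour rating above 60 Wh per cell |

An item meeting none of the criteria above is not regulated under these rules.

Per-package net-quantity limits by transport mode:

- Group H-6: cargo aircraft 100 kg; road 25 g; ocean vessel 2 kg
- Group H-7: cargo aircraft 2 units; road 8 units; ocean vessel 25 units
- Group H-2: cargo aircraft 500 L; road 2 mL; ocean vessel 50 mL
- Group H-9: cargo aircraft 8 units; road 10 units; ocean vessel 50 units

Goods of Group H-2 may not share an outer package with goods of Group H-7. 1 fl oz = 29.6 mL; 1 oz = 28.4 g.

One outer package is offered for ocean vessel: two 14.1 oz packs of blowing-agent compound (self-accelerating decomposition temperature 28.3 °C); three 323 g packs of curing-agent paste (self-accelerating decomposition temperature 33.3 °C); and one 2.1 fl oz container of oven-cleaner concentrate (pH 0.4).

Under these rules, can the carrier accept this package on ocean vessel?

No

Blowing-agent compound: self-accelerating decomposition temperature 28.3 °C < 75 °C → Group H-6 (Self-Reactive).
Self-accelerating decomposition temperature 33.3 °C meets the Group H-6 criterion (Self-Reactive), so the curing-agent paste is Group H-6.
pH 0.4 meets the Group H-2 criterion (Corrosive), so the oven-cleaner concentrate is Group H-2.
Group H-2 quantity: one 2.1 fl oz container = 62.16 mL.
That exceeds the Group H-2 ocean vessel limit of 50 mL.
Group H-6 net quantity: (two 14.1 oz packs = 800.88 g) + (three 323 g packs = 969 g) = 1769.88 g.
That is within the Group H-6 ocean vessel limit of 2 kg.
The segregation rule (Group H-2 with Group H-7) does not apply to Group H-2 with Group H-6.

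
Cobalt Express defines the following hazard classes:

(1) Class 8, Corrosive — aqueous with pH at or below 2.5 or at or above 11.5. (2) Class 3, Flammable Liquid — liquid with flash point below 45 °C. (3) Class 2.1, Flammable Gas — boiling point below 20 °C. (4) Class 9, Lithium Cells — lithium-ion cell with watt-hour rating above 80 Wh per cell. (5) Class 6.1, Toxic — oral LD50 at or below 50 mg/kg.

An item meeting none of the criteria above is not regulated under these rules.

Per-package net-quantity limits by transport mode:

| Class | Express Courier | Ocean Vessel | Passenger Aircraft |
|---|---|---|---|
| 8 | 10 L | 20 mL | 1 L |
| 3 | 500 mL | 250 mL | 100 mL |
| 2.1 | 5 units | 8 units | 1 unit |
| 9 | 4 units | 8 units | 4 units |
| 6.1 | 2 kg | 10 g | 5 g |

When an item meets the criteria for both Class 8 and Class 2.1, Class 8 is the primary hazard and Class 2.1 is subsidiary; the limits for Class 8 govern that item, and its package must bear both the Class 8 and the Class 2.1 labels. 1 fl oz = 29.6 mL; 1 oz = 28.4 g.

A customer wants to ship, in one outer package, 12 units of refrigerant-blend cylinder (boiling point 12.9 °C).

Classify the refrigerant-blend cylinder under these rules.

Class 2.1

With boiling point 12.9 °C (< 20 °C), the refrigerant-blend cylinder falls in Class 2.1.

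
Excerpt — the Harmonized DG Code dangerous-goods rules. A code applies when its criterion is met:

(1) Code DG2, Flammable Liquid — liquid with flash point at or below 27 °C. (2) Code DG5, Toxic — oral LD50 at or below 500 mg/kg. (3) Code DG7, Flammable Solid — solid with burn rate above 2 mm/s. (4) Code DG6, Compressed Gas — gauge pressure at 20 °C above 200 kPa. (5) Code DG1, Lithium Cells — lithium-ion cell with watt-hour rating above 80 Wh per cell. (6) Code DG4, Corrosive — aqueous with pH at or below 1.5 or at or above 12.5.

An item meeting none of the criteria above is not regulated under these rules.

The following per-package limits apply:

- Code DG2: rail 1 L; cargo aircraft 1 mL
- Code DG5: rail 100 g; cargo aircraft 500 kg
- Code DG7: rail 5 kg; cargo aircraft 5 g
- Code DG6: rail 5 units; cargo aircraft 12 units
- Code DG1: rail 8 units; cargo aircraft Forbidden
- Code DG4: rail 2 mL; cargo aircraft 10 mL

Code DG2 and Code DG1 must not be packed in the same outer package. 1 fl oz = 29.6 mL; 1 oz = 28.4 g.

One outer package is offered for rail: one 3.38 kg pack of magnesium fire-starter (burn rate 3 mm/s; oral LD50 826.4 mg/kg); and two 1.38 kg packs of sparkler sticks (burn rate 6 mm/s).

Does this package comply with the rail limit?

Magnesium fire-starter: burn rate 3 mm/s > 2 mm/s → Code DG7 (Flammable Solid).
The sparkler sticks have burn rate 6 mm/s, which is > 2 mm/s, so they are Code DG7 (Flammable Solid).
Total Code DG7: 3.38 kg + (two 1.38 kg packs = 2.76 kg) = 6.14 kg.
6.14 kg exceeds the rail limit of 5 kg for Code DG7.

No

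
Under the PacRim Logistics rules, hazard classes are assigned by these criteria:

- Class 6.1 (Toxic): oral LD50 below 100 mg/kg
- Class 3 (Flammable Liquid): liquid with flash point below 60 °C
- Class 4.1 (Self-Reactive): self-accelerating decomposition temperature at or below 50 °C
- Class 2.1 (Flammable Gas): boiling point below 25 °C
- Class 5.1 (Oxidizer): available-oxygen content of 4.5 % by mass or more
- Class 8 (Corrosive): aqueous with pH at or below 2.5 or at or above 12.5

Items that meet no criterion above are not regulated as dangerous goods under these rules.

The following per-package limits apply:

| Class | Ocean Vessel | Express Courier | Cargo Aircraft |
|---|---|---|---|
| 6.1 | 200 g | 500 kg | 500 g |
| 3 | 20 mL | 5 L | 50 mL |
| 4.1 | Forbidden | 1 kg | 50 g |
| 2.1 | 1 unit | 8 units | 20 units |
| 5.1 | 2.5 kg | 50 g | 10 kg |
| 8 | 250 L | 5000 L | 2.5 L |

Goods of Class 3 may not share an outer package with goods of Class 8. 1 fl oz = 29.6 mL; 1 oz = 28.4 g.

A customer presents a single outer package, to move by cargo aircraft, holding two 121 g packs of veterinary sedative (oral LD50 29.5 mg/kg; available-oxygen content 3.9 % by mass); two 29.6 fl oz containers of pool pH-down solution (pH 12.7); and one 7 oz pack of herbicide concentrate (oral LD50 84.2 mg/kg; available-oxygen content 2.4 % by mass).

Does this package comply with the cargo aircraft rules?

Yes

The veterinary sedative has oral LD50 29.5 mg/kg, which is < 100 mg/kg, so it is Class 6.1 (Toxic).
pH 12.7 meets the Class 8 criterion (Corrosive), so the pool pH-down solution is Class 8.
The herbicide concentrate has oral LD50 84.2 mg/kg, which is < 100 mg/kg, so it is Class 6.1 (Toxic).
Class 6.1 net quantity: (two 121 g packs = 242 g) + (one 7 oz pack = 198.8 g) = 440.8 g.
440.8 g is within the cargo aircraft limit of 500 g for Class 6.1.
Class 8 quantity: two 29.6 fl oz containers = 1752.32 mL.
That is within the Class 8 cargo aircraft limit of 2.5 L.
The segregation rule (Class 3 with Class 8) does not apply to Class 6.1 with Class 8.
Every hazard class is within its cargo aircraft limit and no segregation rule is violated.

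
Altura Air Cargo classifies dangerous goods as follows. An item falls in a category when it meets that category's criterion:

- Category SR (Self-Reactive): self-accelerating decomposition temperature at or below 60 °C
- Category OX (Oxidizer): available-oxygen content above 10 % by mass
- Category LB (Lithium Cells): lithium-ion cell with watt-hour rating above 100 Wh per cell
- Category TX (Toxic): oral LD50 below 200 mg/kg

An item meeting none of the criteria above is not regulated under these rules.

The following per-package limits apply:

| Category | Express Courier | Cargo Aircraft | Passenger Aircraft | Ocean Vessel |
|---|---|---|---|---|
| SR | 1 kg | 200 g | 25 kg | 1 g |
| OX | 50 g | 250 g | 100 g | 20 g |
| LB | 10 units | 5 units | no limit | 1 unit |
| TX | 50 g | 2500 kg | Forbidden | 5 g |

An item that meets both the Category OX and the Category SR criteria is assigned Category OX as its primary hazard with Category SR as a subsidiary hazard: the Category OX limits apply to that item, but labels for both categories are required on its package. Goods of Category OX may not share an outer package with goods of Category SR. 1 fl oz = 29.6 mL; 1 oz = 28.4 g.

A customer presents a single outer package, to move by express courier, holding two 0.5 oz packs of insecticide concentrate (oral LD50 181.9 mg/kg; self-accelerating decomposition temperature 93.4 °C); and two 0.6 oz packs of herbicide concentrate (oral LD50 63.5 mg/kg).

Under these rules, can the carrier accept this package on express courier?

Insecticide concentrate: oral LD50 181.9 mg/kg < 200 mg/kg → Category TX (Toxic).
Herbicide concentrate: oral LD50 63.5 mg/kg < 200 mg/kg → Category TX (Toxic).
Total Category TX: (two 0.5 oz packs = 28.4 g) + (two 0.6 oz packs = 34.08 g) = 62.48 g.
62.48 g exceeds the express courier limit of 50 g for Category TX.

No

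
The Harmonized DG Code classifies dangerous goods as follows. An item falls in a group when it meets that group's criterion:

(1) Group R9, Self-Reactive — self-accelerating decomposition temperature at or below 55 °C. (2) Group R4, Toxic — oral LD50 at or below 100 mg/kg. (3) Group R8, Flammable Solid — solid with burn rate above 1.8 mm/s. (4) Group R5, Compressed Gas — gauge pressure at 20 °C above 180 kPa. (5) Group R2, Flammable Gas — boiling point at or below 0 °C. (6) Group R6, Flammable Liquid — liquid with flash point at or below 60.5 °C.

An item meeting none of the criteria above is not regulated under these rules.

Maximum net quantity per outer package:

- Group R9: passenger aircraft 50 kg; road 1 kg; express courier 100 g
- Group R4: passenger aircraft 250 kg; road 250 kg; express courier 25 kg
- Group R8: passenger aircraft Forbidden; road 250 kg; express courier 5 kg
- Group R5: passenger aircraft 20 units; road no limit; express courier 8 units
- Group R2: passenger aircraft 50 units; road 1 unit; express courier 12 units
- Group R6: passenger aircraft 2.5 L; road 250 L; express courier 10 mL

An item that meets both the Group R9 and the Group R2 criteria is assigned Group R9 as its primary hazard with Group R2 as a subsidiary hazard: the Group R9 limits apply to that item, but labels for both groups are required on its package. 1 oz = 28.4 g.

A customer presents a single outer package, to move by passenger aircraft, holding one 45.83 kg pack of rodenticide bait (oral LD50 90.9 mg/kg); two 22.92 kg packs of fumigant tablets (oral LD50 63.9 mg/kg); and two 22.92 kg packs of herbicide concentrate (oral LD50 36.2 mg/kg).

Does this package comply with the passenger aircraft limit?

Yes

The rodenticide bait has oral LD50 90.9 mg/kg, which is ≤ 100 mg/kg, so it is Group R4 (Toxic).
Fumigant tablets: oral LD50 63.9 mg/kg ≤ 100 mg/kg → Group R4 (Toxic).
With oral LD50 36.2 mg/kg (≤ 100 mg/kg), the herbicide concentrate falls in Group R4.
Group R4 net quantity: 45.83 kg + (two 22.92 kg packs = 45.84 kg) + (two 22.92 kg packs = 45.84 kg) = 137.51 kg.
137.51 kg is within the passenger aircraft limit of 250 kg for Group R4.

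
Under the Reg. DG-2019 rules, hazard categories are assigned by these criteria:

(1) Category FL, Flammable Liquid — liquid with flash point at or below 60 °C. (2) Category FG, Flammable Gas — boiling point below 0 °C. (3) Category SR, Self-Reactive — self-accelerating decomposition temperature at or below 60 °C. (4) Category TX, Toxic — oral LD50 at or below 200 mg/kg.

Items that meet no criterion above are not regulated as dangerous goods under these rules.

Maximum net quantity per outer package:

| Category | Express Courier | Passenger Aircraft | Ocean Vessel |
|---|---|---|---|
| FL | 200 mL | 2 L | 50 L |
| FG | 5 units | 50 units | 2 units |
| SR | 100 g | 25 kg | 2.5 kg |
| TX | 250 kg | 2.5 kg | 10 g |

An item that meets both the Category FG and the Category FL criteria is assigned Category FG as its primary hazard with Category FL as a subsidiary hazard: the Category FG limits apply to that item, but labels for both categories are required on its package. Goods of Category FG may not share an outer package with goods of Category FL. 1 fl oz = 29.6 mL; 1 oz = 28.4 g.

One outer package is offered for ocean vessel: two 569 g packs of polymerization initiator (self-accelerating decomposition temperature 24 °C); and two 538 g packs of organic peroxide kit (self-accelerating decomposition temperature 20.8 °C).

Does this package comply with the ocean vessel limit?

Yes

The polymerization initiator has self-accelerating decomposition temperature 24 °C, which is ≤ 60 °C, so it is Category SR (Self-Reactive).
With self-accelerating decomposition temperature 20.8 °C (≤ 60 °C), the organic peroxide kit falls in Category SR.
Category SR net quantity: (two 569 g packs = 1.138 kg) + (two 538 g packs = 1.076 kg) = 2.214 kg.
That is within the Category SR ocean vessel limit of 2.5 kg.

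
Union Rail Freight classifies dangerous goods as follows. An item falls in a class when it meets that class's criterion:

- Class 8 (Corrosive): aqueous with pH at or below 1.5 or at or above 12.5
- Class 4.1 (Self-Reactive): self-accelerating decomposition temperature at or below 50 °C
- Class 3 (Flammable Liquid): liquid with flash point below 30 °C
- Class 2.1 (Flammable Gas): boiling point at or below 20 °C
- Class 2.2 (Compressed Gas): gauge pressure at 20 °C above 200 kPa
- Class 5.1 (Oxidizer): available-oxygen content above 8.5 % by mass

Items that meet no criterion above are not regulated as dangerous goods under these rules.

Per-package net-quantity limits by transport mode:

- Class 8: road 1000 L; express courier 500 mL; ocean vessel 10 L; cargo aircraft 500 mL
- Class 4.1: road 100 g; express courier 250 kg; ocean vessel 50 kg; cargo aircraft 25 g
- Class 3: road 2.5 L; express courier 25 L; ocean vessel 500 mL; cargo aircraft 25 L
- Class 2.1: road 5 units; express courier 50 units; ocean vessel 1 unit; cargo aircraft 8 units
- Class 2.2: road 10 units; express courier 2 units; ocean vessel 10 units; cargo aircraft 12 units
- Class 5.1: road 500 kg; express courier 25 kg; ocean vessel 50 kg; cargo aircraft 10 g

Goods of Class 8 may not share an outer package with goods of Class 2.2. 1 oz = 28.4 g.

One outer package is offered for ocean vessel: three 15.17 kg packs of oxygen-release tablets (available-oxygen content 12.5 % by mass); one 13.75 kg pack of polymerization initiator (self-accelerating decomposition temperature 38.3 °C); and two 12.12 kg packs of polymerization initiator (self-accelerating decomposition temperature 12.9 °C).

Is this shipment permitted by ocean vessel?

Oxygen-release tablets: available-oxygen content 12.5 % by mass > 8.5 % by mass → Class 5.1 (Oxidizer).
With self-accelerating decomposition temperature 38.3 °C (≤ 50 °C), the polymerization initiator falls in Class 4.1.
Self-accelerating decomposition temperature 12.9 °C meets the Class 4.1 criterion (Self-Reactive), so the polymerization initiator is Class 4.1.
Class 5.1 quantity: three 15.17 kg packs = 45.51 kg.
That is within the Class 5.1 ocean vessel limit of 50 kg.
Total Class 4.1: 13.75 kg + (two 12.12 kg packs = 24.24 kg) = 37.99 kg.
37.99 kg is within the ocean vessel limit of 50 kg for Class 4.1.
The segregation rule (Class 8 with Class 2.2) does not apply to Class 5.1 with Class 4.1.
Every hazard class is within its ocean vessel limit and no segregation rule is violated.

Yes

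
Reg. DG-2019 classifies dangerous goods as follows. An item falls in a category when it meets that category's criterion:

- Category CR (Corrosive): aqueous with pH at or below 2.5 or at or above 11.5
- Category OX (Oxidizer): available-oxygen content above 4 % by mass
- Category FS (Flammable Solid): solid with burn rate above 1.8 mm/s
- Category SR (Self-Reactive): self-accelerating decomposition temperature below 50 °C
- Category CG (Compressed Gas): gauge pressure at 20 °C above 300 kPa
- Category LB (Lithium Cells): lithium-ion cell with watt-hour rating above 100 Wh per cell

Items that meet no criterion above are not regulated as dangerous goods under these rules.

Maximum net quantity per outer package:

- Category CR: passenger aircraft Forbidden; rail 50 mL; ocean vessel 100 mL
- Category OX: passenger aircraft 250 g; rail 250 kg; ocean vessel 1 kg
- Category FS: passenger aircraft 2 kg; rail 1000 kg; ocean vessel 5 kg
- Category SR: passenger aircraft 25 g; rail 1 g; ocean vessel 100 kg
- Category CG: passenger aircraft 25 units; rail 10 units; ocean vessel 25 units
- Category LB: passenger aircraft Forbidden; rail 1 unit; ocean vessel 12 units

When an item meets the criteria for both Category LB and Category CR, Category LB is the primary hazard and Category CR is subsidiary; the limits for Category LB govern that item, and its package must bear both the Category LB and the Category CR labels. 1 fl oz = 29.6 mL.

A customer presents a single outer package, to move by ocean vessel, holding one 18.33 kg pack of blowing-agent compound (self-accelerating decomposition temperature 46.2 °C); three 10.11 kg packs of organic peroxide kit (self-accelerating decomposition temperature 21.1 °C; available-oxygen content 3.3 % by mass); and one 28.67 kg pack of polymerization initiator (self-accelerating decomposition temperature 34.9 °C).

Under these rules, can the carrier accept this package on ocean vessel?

Blowing-agent compound: self-accelerating decomposition temperature 46.2 °C < 50 °C → Category SR (Self-Reactive).
With self-accelerating decomposition temperature 21.1 °C (< 50 °C), the organic peroxide kit falls in Category SR.
Polymerization initiator: self-accelerating decomposition temperature 34.9 °C < 50 °C → Category SR (Self-Reactive).
Category SR net quantity: 18.33 kg + (three 10.11 kg packs = 30.33 kg) + 28.67 kg = 77.33 kg.
That is within the Category SR ocean vessel limit of 100 kg.

Yes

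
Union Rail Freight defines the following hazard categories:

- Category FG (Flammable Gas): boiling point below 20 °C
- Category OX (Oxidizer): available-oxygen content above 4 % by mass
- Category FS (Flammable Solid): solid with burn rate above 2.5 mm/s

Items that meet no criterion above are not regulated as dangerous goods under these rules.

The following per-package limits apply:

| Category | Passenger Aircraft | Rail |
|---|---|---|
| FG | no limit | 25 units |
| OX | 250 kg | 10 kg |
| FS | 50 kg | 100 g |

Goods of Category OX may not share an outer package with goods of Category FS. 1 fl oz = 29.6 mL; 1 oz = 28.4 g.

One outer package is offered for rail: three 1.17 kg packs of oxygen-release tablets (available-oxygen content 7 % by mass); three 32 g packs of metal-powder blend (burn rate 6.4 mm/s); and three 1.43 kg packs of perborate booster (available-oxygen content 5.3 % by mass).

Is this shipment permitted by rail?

With available-oxygen content 7 % by mass (> 4 % by mass), the oxygen-release tablets fall in Category OX.
Metal-powder blend: burn rate 6.4 mm/s > 2.5 mm/s → Category FS (Flammable Solid).
With available-oxygen content 5.3 % by mass (> 4 % by mass), the perborate booster falls in Category OX.
Total Category OX: (three 1.17 kg packs = 3.51 kg) + (three 1.43 kg packs = 4.29 kg) = 7.8 kg.
7.8 kg ≤ 10 kg (rail limit, Category OX) — within limit.
Category FS quantity: three 32 g packs = 96 g.
96 g ≤ 100 g (rail limit, Category FS) — within limit.
Category OX and Category FS may not share an outer package.

No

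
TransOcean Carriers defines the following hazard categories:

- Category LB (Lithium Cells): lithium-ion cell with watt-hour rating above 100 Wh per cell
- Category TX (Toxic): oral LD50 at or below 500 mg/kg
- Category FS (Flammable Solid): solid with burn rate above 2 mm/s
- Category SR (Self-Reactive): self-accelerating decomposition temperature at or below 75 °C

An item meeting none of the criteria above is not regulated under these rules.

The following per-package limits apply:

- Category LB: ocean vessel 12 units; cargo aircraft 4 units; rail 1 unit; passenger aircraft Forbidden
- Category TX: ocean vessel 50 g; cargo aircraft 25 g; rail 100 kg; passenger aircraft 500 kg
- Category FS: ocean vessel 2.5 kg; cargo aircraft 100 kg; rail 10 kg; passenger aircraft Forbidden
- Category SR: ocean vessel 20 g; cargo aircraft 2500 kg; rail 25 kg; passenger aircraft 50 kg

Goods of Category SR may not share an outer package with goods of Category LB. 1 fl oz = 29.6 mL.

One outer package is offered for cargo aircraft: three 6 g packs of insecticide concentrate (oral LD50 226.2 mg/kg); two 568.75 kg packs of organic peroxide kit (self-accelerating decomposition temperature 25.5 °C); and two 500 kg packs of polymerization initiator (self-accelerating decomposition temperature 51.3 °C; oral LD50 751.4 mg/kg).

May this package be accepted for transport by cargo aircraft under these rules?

Yes

Insecticide concentrate: oral LD50 226.2 mg/kg ≤ 500 mg/kg → Category TX (Toxic).
The organic peroxide kit has self-accelerating decomposition temperature 25.5 °C, which is ≤ 75 °C, so it is Category SR (Self-Reactive).
Self-accelerating decomposition temperature 51.3 °C meets the Category SR criterion (Self-Reactive), so the polymerization initiator is Category SR.
Category SR net quantity: (two 568.75 kg packs = 1137.5 kg) + (two 500 kg packs = 1000 kg) = 2137.5 kg.
2137.5 kg is within the cargo aircraft limit of 2500 kg for Category SR.
Category TX quantity: three 6 g packs = 18 g.
That is within the Category TX cargo aircraft limit of 25 g.
The segregation rule (Category SR with Category LB) does not apply to Category SR with Category TX.
Every hazard category is within its cargo aircraft limit and no segregation rule is violated.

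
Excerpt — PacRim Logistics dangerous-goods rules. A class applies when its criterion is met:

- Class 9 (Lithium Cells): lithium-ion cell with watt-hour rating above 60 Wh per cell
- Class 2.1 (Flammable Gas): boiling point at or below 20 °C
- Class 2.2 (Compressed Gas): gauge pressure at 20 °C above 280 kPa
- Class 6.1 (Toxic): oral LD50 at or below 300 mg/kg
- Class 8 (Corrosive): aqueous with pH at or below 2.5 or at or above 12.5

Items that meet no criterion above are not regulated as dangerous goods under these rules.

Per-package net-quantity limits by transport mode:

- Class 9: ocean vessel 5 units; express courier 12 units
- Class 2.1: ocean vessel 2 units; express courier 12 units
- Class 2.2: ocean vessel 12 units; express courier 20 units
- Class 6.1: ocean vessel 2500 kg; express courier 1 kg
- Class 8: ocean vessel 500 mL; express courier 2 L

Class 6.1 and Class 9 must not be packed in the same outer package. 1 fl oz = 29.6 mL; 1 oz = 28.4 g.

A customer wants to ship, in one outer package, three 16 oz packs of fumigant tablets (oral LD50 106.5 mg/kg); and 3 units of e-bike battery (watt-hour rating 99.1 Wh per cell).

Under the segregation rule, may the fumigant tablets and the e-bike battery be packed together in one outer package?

No

Oral LD50 106.5 mg/kg meets the Class 6.1 criterion (Toxic), so the fumigant tablets are Class 6.1.
The e-bike battery has watt-hour rating 99.1 Wh per cell, which is > 60 Wh per cell, so it is Class 9 (Lithium Cells).
Class 6.1 and Class 9 may not share an outer package.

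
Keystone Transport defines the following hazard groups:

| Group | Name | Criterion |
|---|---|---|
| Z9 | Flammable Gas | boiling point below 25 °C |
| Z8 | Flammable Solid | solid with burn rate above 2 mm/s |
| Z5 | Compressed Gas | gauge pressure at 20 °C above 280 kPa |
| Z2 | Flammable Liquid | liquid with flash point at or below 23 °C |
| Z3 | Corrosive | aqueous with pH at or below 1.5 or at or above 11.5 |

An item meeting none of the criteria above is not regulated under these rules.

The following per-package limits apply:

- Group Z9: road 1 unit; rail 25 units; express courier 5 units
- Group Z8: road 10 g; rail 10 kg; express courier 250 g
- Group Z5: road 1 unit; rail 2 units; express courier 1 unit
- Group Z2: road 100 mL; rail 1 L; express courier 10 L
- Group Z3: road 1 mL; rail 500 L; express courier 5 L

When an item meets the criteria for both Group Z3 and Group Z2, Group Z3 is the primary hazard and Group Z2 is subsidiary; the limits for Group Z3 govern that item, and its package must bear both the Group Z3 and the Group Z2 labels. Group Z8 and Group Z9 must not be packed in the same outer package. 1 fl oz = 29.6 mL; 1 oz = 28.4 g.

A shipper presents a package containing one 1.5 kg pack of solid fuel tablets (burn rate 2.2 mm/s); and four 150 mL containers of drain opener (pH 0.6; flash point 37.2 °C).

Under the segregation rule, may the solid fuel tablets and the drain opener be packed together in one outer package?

Yes

The solid fuel tablets have burn rate 2.2 mm/s, which is > 2 mm/s, so they are Group Z8 (Flammable Solid).
With pH 0.6 (≤ 1.5), the drain opener falls in Group Z3.
No segregation rule bars Group Z8 with Group Z3.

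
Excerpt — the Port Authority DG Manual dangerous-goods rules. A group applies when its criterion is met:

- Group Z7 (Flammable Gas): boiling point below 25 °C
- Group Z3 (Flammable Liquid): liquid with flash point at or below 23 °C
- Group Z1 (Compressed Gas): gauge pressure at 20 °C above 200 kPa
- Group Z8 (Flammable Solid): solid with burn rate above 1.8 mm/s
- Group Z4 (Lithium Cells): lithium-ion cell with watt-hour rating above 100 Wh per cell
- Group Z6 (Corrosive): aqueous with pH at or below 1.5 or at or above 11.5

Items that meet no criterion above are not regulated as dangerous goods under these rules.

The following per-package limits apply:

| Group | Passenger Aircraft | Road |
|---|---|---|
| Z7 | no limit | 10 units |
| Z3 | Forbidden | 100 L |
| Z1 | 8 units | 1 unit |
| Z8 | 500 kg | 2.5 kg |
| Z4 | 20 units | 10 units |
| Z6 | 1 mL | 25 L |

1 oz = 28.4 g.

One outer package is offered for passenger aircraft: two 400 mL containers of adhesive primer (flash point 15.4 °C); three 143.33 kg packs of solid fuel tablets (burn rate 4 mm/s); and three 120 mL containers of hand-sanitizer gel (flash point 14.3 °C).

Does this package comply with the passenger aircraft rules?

No

Adhesive primer: flash point 15.4 °C ≤ 23 °C → Group Z3 (Flammable Liquid).
With burn rate 4 mm/s (> 1.8 mm/s), the solid fuel tablets fall in Group Z8.
Hand-sanitizer gel: flash point 14.3 °C ≤ 23 °C → Group Z3 (Flammable Liquid).
Group Z8 quantity: three 143.33 kg packs = 429.99 kg.
429.99 kg ≤ 500 kg (passenger aircraft limit, Group Z8) — within limit.
Total Group Z3: (two 400 mL containers = 800 mL) + (three 120 mL containers = 360 mL) = 1.16 L.
By passenger aircraft, Group Z3 is Forbidden regardless of quantity.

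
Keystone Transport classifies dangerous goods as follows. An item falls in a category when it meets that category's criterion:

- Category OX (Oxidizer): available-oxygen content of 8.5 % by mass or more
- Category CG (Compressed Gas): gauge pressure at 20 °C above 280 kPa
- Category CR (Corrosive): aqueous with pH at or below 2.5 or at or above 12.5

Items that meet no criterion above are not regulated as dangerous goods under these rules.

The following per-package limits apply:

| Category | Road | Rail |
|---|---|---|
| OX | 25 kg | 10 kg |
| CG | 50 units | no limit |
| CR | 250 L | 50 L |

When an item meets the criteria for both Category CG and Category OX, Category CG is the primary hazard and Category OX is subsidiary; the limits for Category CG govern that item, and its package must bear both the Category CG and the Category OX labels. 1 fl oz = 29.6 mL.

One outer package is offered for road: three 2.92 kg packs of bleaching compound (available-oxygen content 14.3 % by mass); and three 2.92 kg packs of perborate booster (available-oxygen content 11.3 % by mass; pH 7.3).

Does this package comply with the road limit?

Bleaching compound: available-oxygen content 14.3 % by mass ≥ 8.5 % by mass → Category OX (Oxidizer).
Perborate booster: available-oxygen content 11.3 % by mass ≥ 8.5 % by mass → Category OX (Oxidizer).
Total Category OX: (three 2.92 kg packs = 8.76 kg) + (three 2.92 kg packs = 8.76 kg) = 17.52 kg.
17.52 kg ≤ 25 kg (road limit, Category OX) — within limit.

Yes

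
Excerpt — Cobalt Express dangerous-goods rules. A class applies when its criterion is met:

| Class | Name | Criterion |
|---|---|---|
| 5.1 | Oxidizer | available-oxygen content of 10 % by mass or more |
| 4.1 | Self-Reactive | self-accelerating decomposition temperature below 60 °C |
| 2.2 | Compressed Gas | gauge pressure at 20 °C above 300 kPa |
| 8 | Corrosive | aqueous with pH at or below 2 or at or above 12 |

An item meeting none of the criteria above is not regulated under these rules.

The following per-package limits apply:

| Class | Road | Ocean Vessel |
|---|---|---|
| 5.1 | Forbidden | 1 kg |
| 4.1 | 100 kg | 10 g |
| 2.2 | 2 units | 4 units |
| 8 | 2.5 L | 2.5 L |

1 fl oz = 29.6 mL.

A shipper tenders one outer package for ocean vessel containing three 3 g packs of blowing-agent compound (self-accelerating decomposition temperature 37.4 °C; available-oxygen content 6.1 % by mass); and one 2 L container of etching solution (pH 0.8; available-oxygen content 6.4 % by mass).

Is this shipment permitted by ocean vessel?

Yes

Blowing-agent compound: self-accelerating decomposition temperature 37.4 °C < 60 °C → Class 4.1 (Self-Reactive).
The etching solution has pH 0.8, which is ≤ 2, so it is Class 8 (Corrosive).
Class 8 quantity: 2 L.
That is within the Class 8 ocean vessel limit of 2.5 L.
Class 4.1 quantity: three 3 g packs = 9 g.
9 g is within the ocean vessel limit of 10 g for Class 4.1.
Every hazard class is within its ocean vessel limit and no segregation rule is violated.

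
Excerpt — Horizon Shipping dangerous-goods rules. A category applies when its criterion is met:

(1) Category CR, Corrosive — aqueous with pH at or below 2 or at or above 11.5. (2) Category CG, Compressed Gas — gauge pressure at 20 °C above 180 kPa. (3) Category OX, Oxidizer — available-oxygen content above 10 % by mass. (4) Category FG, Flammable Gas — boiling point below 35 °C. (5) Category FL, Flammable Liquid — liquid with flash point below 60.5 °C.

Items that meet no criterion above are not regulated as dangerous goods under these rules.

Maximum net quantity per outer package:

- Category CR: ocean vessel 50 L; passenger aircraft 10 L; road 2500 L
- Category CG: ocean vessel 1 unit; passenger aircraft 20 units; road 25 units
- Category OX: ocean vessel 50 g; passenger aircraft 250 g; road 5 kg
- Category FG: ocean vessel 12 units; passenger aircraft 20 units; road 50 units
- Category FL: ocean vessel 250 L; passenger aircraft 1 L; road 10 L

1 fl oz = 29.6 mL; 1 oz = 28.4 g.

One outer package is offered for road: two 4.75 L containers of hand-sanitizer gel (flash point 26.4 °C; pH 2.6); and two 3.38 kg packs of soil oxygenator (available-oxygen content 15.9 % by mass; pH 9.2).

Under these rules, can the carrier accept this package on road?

No

With flash point 26.4 °C (< 60.5 °C), the hand-sanitizer gel falls in Category FL.
The soil oxygenator has available-oxygen content 15.9 % by mass, which is > 10 % by mass, so it is Category OX (Oxidizer).
Category OX quantity: two 3.38 kg packs = 6.76 kg.
That exceeds the Category OX road limit of 5 kg.
Category FL quantity: two 4.75 L containers = 9.5 L.
9.5 L ≤ 10 L (road limit, Category FL) — within limit.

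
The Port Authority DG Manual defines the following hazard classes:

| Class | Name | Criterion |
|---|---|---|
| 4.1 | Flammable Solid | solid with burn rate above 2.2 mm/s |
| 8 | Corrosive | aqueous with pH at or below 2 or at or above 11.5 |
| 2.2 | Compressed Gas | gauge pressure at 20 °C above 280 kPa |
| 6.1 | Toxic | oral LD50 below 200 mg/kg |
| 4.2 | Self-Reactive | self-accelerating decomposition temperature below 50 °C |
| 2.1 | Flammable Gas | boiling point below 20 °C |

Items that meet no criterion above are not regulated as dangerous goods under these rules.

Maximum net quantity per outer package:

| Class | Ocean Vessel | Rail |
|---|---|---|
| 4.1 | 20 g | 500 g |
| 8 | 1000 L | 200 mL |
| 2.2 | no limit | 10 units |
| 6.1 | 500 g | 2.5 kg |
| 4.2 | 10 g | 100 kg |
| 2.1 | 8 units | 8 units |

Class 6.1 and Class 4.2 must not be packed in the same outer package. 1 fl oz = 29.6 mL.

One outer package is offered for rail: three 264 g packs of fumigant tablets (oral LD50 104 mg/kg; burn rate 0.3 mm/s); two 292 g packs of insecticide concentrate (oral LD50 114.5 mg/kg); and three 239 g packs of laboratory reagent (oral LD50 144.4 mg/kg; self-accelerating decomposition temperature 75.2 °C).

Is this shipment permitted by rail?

Fumigant tablets: oral LD50 104 mg/kg < 200 mg/kg → Class 6.1 (Toxic).
With oral LD50 114.5 mg/kg (< 200 mg/kg), the insecticide concentrate falls in Class 6.1.
The laboratory reagent has oral LD50 144.4 mg/kg, which is < 200 mg/kg, so it is Class 6.1 (Toxic).
Total Class 6.1: (three 264 g packs = 792 g) + (two 292 g packs = 584 g) + (three 239 g packs = 717 g) = 2.093 kg.
2.093 kg ≤ 2.5 kg (rail limit, Class 6.1) — within limit.

Yes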